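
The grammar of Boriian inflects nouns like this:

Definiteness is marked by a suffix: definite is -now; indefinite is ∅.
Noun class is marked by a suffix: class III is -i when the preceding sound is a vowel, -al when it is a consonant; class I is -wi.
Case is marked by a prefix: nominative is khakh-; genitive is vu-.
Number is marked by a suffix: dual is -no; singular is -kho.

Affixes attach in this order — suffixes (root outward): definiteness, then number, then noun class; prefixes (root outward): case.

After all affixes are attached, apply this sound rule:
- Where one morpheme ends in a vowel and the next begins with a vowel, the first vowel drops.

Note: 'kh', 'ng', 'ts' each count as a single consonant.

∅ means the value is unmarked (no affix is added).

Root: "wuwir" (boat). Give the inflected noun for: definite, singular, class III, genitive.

vuwuwirnowkhi

Attach definiteness definite -now → wuwirnow.
Attach number singular -kho → wuwirnowkho.
Attach noun class class III -i (after vowel 'o') → wuwirnowkhoi.
Attach case genitive vu- → vuwuwirnowkhoi.
Apply vowel deletion: vuwuwirnowkhoi → vuwuwirnowkhi.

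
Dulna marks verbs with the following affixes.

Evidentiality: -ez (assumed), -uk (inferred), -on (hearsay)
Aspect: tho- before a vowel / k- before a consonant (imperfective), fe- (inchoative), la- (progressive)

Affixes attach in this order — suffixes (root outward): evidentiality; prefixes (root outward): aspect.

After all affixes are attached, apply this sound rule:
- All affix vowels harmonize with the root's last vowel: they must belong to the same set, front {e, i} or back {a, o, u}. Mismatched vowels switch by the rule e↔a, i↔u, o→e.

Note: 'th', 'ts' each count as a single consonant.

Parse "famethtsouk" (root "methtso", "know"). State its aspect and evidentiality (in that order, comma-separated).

Segment: fe-methtso-uk.
aspect: fe- → inchoative.
evidentiality: -uk → inferred.

inchoative, inferred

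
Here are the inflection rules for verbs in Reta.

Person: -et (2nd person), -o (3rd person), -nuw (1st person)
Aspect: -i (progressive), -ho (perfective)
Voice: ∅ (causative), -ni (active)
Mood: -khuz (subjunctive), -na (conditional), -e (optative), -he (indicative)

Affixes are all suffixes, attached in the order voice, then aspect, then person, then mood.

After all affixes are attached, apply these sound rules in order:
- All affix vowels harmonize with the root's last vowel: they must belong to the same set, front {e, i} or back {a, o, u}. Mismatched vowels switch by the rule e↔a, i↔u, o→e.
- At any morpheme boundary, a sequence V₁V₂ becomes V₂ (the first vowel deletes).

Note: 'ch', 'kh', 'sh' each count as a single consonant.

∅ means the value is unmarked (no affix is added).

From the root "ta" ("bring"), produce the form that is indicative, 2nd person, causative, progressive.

tatha

voice = causative: zero marking, form stays ta.
Attach aspect progressive -i → tai.
Attach person 2nd person -et → taiet.
Attach mood indicative -he → taiethe.
Apply vowel harmony: taiethe → tauatha.
Apply vowel deletion: tauatha → tatha.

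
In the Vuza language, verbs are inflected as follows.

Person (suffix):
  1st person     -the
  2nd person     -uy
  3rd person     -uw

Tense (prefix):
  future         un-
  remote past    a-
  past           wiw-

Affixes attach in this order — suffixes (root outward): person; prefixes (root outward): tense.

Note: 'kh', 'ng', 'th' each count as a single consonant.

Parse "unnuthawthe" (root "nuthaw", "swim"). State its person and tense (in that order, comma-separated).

1st person, future

Segment: un-nuthaw-the.
person: -the → 1st person.
tense: un- → future.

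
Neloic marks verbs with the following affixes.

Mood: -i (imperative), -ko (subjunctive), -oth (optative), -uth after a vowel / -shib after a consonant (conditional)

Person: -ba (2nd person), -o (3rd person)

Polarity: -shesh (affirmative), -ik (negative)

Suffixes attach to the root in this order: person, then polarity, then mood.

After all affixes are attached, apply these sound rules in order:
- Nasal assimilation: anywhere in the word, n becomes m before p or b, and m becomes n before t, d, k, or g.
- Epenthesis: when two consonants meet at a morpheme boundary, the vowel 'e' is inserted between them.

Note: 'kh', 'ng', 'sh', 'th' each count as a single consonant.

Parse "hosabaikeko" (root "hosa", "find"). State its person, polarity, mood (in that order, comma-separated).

Segment: hosa-ba-ik-ko.
person: -ba → 2nd person.
polarity: -ik → negative.
mood: -ko → subjunctive.

2nd person, negative, subjunctive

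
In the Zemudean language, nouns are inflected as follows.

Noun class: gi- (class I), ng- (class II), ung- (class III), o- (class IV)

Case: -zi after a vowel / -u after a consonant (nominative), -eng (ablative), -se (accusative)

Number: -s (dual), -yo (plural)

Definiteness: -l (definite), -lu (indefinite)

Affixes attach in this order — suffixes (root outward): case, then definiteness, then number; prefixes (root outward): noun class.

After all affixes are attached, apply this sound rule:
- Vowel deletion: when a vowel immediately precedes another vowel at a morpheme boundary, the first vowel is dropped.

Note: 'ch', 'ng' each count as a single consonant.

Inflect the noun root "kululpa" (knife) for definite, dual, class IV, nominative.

okululpazils

Attach noun class class IV o- → okululpa.
Attach case nominative -zi (after vowel 'a') → okululpazi.
Attach definiteness definite -l → okululpazil.
Attach number dual -s → okululpazils.
Vowel deletion: no change.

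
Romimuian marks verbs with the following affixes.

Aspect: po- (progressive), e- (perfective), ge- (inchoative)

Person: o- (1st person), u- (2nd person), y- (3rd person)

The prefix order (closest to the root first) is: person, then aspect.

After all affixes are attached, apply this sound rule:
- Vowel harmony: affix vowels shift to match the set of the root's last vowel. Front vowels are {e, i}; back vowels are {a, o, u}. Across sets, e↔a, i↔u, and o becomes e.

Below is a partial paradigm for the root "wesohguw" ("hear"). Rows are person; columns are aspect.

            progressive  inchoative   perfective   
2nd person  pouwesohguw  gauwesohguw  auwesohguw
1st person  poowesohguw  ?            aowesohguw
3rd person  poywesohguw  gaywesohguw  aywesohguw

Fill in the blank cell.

gaowesohguw

Attach person 1st person o- → owesohguw.
Attach aspect inchoative ge- → geowesohguw.
Apply vowel harmony: geowesohguw → gaowesohguw.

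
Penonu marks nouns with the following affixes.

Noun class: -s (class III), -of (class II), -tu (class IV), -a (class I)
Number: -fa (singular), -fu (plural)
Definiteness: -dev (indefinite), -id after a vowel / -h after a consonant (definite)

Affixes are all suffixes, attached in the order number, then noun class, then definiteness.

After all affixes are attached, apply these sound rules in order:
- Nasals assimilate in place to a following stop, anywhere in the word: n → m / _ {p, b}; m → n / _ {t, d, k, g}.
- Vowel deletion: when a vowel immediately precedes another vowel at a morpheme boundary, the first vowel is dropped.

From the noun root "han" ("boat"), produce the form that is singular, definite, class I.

hanfid

Attach number singular -fa → hanfa.
Attach noun class class I -a → hanfaa.
Attach definiteness definite -id (after vowel 'a') → hanfaaid.
Nasal assimilation: no change.
Apply vowel deletion: hanfaaid → hanfid.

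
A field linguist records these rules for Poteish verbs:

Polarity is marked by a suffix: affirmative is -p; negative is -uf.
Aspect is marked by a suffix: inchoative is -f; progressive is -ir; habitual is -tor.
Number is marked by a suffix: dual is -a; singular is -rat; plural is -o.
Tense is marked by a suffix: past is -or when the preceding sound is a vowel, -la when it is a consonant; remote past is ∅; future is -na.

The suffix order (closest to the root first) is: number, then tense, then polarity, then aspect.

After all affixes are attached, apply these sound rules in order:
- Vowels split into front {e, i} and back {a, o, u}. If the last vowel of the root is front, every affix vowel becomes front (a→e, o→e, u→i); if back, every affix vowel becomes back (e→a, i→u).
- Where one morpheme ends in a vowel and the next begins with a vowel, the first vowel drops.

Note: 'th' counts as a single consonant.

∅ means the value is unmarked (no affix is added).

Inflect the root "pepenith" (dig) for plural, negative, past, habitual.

Attach number plural -o → pepenitho.
Attach tense past -or (after vowel 'o') → pepenithoor.
Attach polarity negative -uf → pepenithooruf.
Attach aspect habitual -tor → pepenithooruftor.
Apply vowel harmony: pepenithooruftor → pepenitheerifter.
Apply vowel deletion: pepenitheerifter → pepenitherifter.

pepenitherifter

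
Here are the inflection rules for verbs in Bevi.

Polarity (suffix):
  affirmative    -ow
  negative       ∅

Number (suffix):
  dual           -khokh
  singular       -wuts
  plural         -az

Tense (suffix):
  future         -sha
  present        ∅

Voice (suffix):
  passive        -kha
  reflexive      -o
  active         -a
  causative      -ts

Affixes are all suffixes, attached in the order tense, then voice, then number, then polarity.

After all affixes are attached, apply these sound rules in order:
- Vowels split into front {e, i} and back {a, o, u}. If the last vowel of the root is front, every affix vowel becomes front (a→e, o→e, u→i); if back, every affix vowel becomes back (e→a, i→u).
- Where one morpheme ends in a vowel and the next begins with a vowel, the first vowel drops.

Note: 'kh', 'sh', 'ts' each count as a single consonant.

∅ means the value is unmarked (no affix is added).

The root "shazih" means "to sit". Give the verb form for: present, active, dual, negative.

tense = present: zero marking, form stays shazih.
Attach voice active -a → shaziha.
Attach number dual -khokh → shazihakhokh.
polarity = negative: zero marking, form stays shazihakhokh.
Apply vowel harmony: shazihakhokh → shazihekhekh.
Vowel deletion: no change.

shazihekhekh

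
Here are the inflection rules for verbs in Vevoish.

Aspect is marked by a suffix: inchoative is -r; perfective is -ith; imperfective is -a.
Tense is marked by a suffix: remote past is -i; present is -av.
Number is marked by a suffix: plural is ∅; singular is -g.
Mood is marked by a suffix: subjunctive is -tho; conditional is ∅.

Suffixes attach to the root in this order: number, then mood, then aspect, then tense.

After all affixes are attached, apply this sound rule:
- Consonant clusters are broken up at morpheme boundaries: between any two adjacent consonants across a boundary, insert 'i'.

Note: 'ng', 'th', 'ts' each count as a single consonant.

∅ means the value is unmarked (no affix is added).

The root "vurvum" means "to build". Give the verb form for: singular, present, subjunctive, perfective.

Attach number singular -g → vurvumg.
Attach mood subjunctive -tho → vurvumgtho.
Attach aspect perfective -ith → vurvumgthoith.
Attach tense present -av → vurvumgthoithav.
Apply epenthesis: vurvumgthoithav → vurvumigithoithav.

vurvumigithoithav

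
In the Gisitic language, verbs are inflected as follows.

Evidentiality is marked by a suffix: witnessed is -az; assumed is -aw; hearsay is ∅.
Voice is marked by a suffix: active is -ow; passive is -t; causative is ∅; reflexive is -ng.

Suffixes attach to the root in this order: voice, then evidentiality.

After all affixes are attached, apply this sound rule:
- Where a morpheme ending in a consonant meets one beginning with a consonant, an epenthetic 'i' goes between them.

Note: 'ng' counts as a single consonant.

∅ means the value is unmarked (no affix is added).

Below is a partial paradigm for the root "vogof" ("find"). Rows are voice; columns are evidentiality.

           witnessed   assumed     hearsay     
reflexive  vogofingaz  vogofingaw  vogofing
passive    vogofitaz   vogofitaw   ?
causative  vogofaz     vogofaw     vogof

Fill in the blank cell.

Attach voice passive -t → vogoft.
evidentiality = hearsay: zero marking, form stays vogoft.
Apply epenthesis: vogoft → vogofit.

vogofit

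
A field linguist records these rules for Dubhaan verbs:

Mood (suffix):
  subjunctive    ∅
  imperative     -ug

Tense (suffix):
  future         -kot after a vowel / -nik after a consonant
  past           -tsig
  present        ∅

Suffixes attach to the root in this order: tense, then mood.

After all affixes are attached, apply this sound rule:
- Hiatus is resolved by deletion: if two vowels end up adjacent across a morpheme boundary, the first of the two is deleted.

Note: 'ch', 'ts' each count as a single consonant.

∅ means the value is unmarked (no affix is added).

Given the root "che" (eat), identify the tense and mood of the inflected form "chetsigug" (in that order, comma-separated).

past, imperative

Segment: che-tsig-ug.
tense: -tsig → past.
mood: -ug → imperative.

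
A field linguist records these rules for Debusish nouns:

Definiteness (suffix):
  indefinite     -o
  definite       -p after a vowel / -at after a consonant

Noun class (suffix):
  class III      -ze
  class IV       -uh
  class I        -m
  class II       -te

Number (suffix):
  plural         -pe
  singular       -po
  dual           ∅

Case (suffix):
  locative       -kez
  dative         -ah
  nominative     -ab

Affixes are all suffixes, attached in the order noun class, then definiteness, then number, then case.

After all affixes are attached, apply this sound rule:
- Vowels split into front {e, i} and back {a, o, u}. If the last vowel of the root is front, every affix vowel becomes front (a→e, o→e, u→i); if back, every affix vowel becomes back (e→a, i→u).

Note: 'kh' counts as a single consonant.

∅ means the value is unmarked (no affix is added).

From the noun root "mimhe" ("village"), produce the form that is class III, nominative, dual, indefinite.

Attach noun class class III -ze → mimheze.
Attach definiteness indefinite -o → mimhezeo.
number = dual: zero marking, form stays mimhezeo.
Attach case nominative -ab → mimhezeoab.
Apply vowel harmony: mimhezeoab → mimhezeeeb.

mimhezeeeb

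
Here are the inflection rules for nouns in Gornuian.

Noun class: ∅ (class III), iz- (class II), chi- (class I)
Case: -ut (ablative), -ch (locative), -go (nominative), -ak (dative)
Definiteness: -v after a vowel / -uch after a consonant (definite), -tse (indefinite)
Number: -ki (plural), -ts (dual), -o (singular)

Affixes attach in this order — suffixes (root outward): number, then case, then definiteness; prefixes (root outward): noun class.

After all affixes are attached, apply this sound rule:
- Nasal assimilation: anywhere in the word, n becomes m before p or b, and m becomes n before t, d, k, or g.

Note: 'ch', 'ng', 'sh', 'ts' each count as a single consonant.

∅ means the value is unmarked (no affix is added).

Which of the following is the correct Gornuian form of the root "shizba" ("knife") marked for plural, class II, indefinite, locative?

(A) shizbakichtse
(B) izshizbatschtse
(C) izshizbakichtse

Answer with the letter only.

Attach number plural -ki → shizbaki.
Attach case locative -ch → shizbakich.
Attach noun class class II iz- → izshizbakich.
Attach definiteness indefinite -tse → izshizbakichtse.
Nasal assimilation: no change.
So the correct form is izshizbakichtse, option (C).
(B) izshizbatschtse is wrong: it uses dual instead of plural for number.
(A) shizbakichtse is wrong: it uses class III instead of class II for noun class.

C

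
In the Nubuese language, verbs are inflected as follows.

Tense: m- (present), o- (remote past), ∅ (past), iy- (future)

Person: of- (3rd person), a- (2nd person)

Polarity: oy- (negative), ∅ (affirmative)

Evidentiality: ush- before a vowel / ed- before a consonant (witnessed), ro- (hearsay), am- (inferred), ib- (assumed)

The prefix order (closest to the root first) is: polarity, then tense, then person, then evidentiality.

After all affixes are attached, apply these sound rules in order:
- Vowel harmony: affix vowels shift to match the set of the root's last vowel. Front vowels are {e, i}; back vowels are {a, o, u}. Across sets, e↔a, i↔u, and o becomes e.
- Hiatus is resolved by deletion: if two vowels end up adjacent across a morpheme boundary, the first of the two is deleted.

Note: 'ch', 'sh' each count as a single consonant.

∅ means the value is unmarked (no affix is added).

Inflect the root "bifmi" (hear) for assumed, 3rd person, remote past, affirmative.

polarity = affirmative: zero marking, form stays bifmi.
Attach tense remote past o- → obifmi.
Attach person 3rd person of- → ofobifmi.
Attach evidentiality assumed ib- → ibofobifmi.
Apply vowel harmony: ibofobifmi → ibefebifmi.
Vowel deletion: no change.

ibefebifmi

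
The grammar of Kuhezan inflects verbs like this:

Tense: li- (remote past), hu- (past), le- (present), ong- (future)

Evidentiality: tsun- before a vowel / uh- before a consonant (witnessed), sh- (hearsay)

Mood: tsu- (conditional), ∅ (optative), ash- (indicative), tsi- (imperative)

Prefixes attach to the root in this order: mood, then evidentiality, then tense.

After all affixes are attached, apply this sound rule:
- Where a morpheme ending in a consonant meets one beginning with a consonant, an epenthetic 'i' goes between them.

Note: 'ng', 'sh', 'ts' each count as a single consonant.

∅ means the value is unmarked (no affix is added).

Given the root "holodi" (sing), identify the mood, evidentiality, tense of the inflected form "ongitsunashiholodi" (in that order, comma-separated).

indicative, witnessed, future

Segment: ong-tsun-ash-holodi.
mood: ash- → indicative.
evidentiality: tsun/uh- → witnessed.
tense: ong- → future.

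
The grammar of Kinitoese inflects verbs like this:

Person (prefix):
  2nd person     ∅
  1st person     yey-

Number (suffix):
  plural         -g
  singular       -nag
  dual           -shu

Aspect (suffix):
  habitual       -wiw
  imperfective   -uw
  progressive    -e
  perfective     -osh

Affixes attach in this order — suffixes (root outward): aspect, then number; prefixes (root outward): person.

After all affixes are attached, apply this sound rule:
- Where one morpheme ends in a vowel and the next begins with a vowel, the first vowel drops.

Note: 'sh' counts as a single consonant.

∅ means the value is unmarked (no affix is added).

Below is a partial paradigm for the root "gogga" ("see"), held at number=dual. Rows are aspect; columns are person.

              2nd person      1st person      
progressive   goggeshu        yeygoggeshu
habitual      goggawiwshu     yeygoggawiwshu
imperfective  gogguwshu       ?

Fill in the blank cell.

Attach person 1st person yey- → yeygogga.
Attach aspect imperfective -uw → yeygoggauw.
Attach number dual -shu → yeygoggauwshu.
Apply vowel deletion: yeygoggauwshu → yeygogguwshu.

yeygogguwshu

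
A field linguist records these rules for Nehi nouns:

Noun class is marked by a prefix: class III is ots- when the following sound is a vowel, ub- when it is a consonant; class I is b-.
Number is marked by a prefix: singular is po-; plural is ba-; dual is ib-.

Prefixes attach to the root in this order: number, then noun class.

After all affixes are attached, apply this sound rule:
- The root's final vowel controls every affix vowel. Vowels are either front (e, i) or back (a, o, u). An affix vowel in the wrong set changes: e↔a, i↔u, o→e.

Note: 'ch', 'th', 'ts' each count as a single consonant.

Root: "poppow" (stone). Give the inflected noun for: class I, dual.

bubpoppow

Attach number dual ib- → ibpoppow.
Attach noun class class I b- → bibpoppow.
Apply vowel harmony: bibpoppow → bubpoppow.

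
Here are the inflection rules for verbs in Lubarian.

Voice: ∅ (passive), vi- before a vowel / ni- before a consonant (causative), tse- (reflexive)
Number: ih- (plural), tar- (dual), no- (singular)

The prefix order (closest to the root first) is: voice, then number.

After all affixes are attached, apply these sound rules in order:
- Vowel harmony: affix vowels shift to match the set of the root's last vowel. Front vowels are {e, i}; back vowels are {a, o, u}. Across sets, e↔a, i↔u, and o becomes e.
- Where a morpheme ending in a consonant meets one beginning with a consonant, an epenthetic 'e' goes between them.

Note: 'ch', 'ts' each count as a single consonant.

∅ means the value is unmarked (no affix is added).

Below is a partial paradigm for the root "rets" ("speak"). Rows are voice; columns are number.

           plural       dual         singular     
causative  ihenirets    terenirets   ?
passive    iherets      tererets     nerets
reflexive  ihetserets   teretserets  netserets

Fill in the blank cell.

nenirets

Attach voice causative ni- (before consonant 'r') → nirets.
Attach number singular no- → nonirets.
Apply vowel harmony: nonirets → nenirets.
Epenthesis: no change.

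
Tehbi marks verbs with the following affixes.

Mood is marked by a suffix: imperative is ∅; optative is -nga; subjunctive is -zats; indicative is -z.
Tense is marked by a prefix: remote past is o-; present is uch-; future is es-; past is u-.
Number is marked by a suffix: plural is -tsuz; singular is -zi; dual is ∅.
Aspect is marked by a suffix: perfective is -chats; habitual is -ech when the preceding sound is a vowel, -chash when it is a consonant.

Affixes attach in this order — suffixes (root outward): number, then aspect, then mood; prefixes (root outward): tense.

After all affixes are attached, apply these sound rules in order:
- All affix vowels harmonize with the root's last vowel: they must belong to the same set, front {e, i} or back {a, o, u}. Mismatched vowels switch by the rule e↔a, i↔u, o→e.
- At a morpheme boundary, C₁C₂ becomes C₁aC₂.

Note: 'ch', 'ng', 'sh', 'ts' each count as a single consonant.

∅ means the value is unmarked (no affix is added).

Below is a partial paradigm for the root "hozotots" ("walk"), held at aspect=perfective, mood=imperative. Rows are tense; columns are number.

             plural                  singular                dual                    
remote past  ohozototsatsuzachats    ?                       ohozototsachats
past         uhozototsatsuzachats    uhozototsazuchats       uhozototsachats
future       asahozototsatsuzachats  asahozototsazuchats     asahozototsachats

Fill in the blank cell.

ohozototsazuchats

Attach number singular -zi → hozototszi.
Attach tense remote past o- → ohozototszi.
Attach aspect perfective -chats → ohozototszichats.
mood = imperative: zero marking, form stays ohozototszichats.
Apply vowel harmony: ohozototszichats → ohozototszuchats.
Apply epenthesis: ohozototszuchats → ohozototsazuchats.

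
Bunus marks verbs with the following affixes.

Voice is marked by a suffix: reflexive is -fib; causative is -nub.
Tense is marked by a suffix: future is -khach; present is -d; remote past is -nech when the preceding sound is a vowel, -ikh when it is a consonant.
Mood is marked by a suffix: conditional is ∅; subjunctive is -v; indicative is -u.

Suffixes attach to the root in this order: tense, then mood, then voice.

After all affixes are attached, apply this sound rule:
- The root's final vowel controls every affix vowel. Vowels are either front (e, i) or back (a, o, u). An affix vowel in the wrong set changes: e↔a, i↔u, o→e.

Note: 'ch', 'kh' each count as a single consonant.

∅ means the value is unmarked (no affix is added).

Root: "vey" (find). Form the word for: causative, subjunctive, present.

veydvnib

Attach tense present -d → veyd.
Attach mood subjunctive -v → veydv.
Attach voice causative -nub → veydvnub.
Apply vowel harmony: veydvnub → veydvnib.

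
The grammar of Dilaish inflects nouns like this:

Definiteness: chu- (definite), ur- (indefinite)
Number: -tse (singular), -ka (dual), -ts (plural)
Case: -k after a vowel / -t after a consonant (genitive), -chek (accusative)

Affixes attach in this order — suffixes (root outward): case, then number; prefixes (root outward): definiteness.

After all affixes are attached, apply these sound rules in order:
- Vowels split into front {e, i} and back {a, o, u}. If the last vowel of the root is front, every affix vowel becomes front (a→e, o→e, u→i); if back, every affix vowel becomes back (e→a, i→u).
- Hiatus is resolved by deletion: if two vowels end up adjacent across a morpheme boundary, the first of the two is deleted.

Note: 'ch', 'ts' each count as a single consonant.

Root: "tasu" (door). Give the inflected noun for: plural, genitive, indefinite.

urtasukts

Attach case genitive -k (after vowel 'u') → tasuk.
Attach definiteness indefinite ur- → urtasuk.
Attach number plural -ts → urtasukts.
Vowel harmony: no change.
Vowel deletion: no change.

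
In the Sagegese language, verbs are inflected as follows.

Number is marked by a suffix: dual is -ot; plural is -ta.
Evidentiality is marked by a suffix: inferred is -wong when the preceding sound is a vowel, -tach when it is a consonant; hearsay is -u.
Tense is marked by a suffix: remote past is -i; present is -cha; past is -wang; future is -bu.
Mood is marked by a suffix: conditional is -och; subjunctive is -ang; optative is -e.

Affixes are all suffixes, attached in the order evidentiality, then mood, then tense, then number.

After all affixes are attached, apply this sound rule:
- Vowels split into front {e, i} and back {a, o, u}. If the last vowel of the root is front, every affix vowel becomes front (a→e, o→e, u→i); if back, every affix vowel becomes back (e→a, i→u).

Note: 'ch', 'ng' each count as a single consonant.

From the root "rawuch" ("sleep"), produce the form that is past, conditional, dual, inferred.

rawuchtachochwangot

Attach evidentiality inferred -tach (after consonant 'ch') → rawuchtach.
Attach mood conditional -och → rawuchtachoch.
Attach tense past -wang → rawuchtachochwang.
Attach number dual -ot → rawuchtachochwangot.
Vowel harmony: no change.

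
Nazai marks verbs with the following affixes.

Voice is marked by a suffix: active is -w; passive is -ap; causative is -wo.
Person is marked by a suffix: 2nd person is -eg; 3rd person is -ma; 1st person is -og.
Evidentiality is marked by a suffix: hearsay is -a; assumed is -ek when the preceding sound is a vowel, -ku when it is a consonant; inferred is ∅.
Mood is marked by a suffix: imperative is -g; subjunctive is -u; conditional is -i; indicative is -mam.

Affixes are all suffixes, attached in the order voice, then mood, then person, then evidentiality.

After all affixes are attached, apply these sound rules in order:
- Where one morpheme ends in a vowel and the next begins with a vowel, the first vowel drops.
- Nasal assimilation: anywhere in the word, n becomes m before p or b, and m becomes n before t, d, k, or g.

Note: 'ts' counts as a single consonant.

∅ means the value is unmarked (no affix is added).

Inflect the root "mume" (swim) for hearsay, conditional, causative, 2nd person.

mumewega

Attach voice causative -wo → mumewo.
Attach mood conditional -i → mumewoi.
Attach person 2nd person -eg → mumewoieg.
Attach evidentiality hearsay -a → mumewoiega.
Apply vowel deletion: mumewoiega → mumewega.
Nasal assimilation: no change.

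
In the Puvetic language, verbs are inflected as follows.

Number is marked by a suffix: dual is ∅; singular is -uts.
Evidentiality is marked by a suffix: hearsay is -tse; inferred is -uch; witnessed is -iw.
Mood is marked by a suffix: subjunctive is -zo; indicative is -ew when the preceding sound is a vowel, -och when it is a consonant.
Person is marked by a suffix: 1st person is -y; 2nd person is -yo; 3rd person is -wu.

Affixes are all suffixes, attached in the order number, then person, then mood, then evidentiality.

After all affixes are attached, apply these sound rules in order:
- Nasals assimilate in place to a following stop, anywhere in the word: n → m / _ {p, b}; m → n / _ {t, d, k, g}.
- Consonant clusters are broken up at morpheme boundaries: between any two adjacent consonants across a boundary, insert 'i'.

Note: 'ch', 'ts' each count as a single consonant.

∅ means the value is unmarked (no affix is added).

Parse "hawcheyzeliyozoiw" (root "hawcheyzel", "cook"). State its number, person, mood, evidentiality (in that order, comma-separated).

Segment: hawcheyzel-yo-zo-iw.
number: ∅ → dual.
person: -yo → 2nd person.
mood: -zo → subjunctive.
evidentiality: -iw → witnessed.

dual, 2nd person, subjunctive, witnessed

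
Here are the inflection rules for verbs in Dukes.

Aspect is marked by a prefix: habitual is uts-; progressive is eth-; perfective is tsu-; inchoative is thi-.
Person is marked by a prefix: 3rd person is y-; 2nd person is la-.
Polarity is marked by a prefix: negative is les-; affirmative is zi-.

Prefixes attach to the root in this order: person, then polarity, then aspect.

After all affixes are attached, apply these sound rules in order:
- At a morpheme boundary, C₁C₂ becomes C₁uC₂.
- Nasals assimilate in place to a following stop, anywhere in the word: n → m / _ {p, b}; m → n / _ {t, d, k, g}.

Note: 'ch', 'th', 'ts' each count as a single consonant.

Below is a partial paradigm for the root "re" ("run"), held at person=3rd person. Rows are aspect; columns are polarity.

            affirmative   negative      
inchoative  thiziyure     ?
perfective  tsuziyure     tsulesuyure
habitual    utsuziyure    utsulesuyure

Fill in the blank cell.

thilesuyure

Attach person 3rd person y- → yre.
Attach polarity negative les- → lesyre.
Attach aspect inchoative thi- → thilesyre.
Apply epenthesis: thilesyre → thilesuyure.
Nasal assimilation: no change.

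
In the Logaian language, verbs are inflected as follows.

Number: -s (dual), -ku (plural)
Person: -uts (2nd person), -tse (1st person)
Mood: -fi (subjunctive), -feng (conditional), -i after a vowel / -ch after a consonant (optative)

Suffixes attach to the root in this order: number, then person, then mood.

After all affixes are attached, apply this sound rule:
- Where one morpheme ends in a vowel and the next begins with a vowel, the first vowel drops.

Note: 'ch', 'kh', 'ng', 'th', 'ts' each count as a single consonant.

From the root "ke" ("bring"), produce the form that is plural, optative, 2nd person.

Attach number plural -ku → keku.
Attach person 2nd person -uts → kekuuts.
Attach mood optative -ch (after consonant 'ts') → kekuutsch.
Apply vowel deletion: kekuutsch → kekutsch.

kekutsch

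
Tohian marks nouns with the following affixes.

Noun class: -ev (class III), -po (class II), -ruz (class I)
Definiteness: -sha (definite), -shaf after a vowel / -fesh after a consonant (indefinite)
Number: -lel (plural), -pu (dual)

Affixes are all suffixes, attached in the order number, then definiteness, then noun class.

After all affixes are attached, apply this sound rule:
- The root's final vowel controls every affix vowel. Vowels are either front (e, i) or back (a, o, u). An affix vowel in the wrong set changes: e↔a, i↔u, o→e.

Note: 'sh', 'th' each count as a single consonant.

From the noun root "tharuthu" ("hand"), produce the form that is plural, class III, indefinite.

tharuthulalfashav

Attach number plural -lel → tharuthulel.
Attach definiteness indefinite -fesh (after consonant 'l') → tharuthulelfesh.
Attach noun class class III -ev → tharuthulelfeshev.
Apply vowel harmony: tharuthulelfeshev → tharuthulalfashav.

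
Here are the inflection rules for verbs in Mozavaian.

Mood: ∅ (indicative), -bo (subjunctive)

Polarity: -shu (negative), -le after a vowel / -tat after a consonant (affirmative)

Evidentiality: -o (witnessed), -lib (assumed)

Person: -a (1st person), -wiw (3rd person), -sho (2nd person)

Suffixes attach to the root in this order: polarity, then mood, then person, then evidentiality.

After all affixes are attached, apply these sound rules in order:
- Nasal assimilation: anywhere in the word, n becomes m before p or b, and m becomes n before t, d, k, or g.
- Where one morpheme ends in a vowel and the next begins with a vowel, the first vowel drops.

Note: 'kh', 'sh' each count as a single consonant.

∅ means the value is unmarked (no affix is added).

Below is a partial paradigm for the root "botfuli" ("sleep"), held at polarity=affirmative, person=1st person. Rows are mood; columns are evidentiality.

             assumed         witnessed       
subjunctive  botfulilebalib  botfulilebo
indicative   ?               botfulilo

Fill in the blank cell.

Attach polarity affirmative -le (after vowel 'i') → botfulile.
mood = indicative: zero marking, form stays botfulile.
Attach person 1st person -a → botfulilea.
Attach evidentiality assumed -lib → botfulilealib.
Nasal assimilation: no change.
Apply vowel deletion: botfulilealib → botfulilalib.

botfulilalib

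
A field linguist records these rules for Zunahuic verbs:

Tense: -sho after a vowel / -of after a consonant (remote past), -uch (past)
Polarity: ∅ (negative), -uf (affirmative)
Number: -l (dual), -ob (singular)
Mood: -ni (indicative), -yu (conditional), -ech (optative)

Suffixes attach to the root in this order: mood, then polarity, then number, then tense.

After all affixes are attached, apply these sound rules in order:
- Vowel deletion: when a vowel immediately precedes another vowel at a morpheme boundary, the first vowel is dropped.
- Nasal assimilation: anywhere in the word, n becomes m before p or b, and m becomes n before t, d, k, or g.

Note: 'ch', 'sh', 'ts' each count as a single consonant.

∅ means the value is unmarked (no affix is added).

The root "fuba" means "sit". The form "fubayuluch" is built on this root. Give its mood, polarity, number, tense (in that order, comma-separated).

conditional, negative, dual, past

Segment: fuba-yu-l-uch.
mood: -yu → conditional.
polarity: ∅ → negative.
number: -l → dual.
tense: -uch → past.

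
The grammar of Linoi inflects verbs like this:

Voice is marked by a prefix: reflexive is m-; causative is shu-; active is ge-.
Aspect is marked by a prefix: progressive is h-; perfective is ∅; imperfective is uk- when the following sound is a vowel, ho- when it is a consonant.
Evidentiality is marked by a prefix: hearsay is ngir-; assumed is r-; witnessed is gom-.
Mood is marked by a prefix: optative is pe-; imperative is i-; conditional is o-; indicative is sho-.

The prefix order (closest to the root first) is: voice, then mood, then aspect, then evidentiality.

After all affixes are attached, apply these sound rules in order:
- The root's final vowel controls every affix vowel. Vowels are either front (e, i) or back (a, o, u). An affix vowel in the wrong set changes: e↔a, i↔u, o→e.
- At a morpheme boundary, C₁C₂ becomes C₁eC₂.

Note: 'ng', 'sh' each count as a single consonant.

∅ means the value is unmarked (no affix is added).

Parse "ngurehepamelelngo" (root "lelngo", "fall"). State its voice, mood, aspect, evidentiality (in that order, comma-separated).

reflexive, optative, progressive, hearsay

Segment: ngir-h-pe-m-lelngo.
voice: m- → reflexive.
mood: pe- → optative.
aspect: h- → progressive.
evidentiality: ngir- → hearsay.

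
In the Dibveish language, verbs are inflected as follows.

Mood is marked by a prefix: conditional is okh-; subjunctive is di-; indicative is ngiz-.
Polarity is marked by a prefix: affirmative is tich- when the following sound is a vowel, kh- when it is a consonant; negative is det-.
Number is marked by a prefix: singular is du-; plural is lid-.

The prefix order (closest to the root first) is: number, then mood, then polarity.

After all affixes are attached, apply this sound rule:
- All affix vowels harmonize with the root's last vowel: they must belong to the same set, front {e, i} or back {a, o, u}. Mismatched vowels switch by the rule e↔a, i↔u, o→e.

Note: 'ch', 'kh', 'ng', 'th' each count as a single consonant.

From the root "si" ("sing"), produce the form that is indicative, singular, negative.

Attach number singular du- → dusi.
Attach mood indicative ngiz- → ngizdusi.
Attach polarity negative det- → detngizdusi.
Apply vowel harmony: detngizdusi → detngizdisi.

detngizdisi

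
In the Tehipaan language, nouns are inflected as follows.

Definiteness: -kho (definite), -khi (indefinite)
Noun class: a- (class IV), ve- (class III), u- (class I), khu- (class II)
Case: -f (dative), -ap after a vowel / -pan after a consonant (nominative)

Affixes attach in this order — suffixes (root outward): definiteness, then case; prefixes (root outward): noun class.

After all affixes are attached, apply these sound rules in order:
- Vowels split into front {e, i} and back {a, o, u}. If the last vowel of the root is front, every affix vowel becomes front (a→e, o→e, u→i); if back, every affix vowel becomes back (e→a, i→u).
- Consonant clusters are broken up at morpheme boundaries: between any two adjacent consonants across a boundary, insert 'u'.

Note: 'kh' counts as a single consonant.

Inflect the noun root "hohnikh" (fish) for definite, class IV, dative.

ehohnikhukhef

Attach definiteness definite -kho → hohnikhkho.
Attach case dative -f → hohnikhkhof.
Attach noun class class IV a- → ahohnikhkhof.
Apply vowel harmony: ahohnikhkhof → ehohnikhkhef.
Apply epenthesis: ehohnikhkhef → ehohnikhukhef.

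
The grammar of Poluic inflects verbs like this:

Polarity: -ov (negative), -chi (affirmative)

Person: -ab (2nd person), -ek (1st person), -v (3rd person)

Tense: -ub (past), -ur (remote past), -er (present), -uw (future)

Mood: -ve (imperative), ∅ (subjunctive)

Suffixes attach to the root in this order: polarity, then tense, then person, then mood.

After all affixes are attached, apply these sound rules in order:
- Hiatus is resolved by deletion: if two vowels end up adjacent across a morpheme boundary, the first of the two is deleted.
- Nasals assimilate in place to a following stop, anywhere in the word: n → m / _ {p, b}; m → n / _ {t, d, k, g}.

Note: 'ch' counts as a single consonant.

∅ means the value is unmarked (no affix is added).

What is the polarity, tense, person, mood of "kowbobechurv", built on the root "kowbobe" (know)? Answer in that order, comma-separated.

Segment: kowbobe-chi-ur-v.
polarity: -chi → affirmative.
tense: -ur → remote past.
person: -v → 3rd person.
mood: ∅ → subjunctive.

affirmative, remote past, 3rd person, subjunctive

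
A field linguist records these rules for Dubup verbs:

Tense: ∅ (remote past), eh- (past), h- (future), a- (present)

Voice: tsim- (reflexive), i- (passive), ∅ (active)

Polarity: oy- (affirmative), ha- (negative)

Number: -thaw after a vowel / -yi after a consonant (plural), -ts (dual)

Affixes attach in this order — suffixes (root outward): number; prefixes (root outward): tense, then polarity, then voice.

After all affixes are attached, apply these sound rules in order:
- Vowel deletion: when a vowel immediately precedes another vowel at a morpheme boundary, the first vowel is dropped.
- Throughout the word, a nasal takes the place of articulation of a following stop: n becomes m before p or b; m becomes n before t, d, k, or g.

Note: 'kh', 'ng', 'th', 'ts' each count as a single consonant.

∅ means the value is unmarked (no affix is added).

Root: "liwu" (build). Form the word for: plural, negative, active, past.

Attach number plural -thaw (after vowel 'u') → liwuthaw.
Attach tense past eh- → ehliwuthaw.
Attach polarity negative ha- → haehliwuthaw.
voice = active: zero marking, form stays haehliwuthaw.
Apply vowel deletion: haehliwuthaw → hehliwuthaw.
Nasal assimilation: no change.

hehliwuthaw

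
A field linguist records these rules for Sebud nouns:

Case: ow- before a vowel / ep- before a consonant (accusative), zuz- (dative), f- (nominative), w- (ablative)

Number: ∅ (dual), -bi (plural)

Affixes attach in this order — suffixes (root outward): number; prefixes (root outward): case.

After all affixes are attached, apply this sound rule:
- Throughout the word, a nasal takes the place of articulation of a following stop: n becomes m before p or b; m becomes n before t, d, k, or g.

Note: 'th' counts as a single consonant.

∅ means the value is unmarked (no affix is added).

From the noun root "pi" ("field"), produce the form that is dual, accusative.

eppi

Attach case accusative ep- (before consonant 'p') → eppi.
number = dual: zero marking, form stays eppi.
Nasal assimilation: no change.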